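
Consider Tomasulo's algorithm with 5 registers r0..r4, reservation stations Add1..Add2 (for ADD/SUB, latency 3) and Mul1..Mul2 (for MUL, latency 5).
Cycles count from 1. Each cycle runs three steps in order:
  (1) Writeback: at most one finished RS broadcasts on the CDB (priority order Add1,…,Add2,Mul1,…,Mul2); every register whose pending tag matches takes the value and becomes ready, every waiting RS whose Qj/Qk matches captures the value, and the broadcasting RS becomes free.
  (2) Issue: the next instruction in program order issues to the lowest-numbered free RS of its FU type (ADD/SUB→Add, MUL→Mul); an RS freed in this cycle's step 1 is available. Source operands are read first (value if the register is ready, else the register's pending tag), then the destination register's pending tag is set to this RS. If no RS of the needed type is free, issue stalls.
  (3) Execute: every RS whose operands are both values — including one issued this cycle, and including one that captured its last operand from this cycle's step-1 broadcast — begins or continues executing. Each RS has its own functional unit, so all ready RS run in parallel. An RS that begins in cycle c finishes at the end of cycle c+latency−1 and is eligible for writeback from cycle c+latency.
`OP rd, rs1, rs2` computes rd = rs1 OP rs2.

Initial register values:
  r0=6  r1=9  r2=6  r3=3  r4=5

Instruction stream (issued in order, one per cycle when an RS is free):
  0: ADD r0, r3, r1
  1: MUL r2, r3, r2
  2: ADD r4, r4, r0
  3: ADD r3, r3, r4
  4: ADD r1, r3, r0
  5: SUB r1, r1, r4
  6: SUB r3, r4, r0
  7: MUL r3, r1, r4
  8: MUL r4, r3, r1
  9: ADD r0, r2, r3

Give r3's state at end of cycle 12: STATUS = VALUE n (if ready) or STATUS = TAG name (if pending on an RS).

STATUS = VALUE 20

cycle 1: issue ADD r0<-Add1 // r0:Add1,r1:9,r2:6,r3:3,r4:5
cycle 2: issue MUL r2<-Mul1 // r0:Add1,r1:9,r2:Mul1,r3:3,r4:5
cycle 3: issue ADD r4<-Add2 // r0:Add1,r1:9,r2:Mul1,r3:3,r4:Add2
cycle 4: CDB Add1=12; issue ADD r3<-Add1 // r0:12,r1:9,r2:Mul1,r3:Add1,r4:Add2
cycle 5: stall // r0:12,r1:9,r2:Mul1,r3:Add1,r4:Add2
cycle 6: stall // r0:12,r1:9,r2:Mul1,r3:Add1,r4:Add2
cycle 7: CDB Add2=17; issue ADD r1<-Add2 // r0:12,r1:Add2,r2:Mul1,r3:Add1,r4:17
cycle 8: CDB Mul1=18; stall // r0:12,r1:Add2,r2:18,r3:Add1,r4:17
cycle 9: stall // r0:12,r1:Add2,r2:18,r3:Add1,r4:17
cycle 10: CDB Add1=20; issue SUB r1<-Add1 // r0:12,r1:Add1,r2:18,r3:20,r4:17
cycle 11: stall // r0:12,r1:Add1,r2:18,r3:20,r4:17
cycle 12: stall // r0:12,r1:Add1,r2:18,r3:20,r4:17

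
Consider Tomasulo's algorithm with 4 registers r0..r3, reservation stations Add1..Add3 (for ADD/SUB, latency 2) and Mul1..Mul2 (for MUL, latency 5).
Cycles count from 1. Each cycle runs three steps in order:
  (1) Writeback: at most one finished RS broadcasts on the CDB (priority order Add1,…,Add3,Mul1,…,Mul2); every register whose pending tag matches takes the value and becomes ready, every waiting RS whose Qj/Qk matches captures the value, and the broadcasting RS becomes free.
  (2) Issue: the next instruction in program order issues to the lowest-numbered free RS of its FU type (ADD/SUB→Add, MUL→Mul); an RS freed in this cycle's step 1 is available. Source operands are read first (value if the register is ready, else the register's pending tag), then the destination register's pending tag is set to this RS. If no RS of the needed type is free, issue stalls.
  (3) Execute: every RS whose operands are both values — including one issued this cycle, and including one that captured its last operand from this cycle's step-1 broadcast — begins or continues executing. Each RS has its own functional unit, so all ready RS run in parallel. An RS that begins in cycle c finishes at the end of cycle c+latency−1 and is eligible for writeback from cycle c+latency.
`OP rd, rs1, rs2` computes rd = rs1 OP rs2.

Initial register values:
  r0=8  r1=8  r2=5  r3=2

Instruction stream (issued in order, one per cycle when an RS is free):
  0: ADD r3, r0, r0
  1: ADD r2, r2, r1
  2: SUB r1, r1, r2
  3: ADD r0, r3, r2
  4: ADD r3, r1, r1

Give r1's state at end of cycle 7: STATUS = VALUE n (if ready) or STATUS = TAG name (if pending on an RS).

c1: issue ADD r3<-Add1 | r0:8,r1:8,r2:5,r3:Add1
c2: issue ADD r2<-Add2 | r0:8,r1:8,r2:Add2,r3:Add1
c3: CDB Add1=16; issue SUB r1<-Add1 | r0:8,r1:Add1,r2:Add2,r3:16
c4: CDB Add2=13; issue ADD r0<-Add2 | r0:Add2,r1:Add1,r2:13,r3:16
c5: issue ADD r3<-Add3 | r0:Add2,r1:Add1,r2:13,r3:Add3
c6: CDB Add1=-5 | r0:Add2,r1:-5,r2:13,r3:Add3
c7: CDB Add2=29 | r0:29,r1:-5,r2:13,r3:Add3

STATUS = VALUE -5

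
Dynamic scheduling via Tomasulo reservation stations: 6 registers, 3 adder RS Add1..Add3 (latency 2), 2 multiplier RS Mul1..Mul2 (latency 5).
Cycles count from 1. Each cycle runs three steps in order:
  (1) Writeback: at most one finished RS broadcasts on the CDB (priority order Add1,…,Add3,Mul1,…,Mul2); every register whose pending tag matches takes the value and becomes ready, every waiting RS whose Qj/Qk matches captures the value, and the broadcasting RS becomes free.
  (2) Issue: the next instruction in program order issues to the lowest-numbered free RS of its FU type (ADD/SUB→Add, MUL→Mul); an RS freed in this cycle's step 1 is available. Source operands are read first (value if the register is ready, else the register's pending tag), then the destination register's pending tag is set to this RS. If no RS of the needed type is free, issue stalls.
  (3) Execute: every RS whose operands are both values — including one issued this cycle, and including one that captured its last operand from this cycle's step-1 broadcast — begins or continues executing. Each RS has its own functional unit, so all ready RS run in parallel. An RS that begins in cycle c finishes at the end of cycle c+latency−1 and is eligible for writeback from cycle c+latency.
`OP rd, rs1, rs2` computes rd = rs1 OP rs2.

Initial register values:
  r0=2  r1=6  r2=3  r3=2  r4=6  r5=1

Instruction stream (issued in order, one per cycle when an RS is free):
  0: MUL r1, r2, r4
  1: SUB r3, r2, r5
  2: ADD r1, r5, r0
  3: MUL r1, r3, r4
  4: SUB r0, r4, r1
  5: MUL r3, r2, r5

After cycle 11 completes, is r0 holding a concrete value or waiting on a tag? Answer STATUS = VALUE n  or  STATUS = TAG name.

STATUS = VALUE -6

  c1: issue MUL r1<-Mul1  regs: r0:2,r1:Mul1,r2:3,r3:2,r4:6,r5:1
  c2: issue SUB r3<-Add1  regs: r0:2,r1:Mul1,r2:3,r3:Add1,r4:6,r5:1
  c3: issue ADD r1<-Add2  regs: r0:2,r1:Add2,r2:3,r3:Add1,r4:6,r5:1
  c4: CDB Add1=2; issue MUL r1<-Mul2  regs: r0:2,r1:Mul2,r2:3,r3:2,r4:6,r5:1
  c5: CDB Add2=3; issue SUB r0<-Add1  regs: r0:Add1,r1:Mul2,r2:3,r3:2,r4:6,r5:1
  c6: CDB Mul1=18; issue MUL r3<-Mul1  regs: r0:Add1,r1:Mul2,r2:3,r3:Mul1,r4:6,r5:1
  c7: -  regs: r0:Add1,r1:Mul2,r2:3,r3:Mul1,r4:6,r5:1
  c8: -  regs: r0:Add1,r1:Mul2,r2:3,r3:Mul1,r4:6,r5:1
  c9: CDB Mul2=12  regs: r0:Add1,r1:12,r2:3,r3:Mul1,r4:6,r5:1
  c10: -  regs: r0:Add1,r1:12,r2:3,r3:Mul1,r4:6,r5:1
  c11: CDB Add1=-6  regs: r0:-6,r1:12,r2:3,r3:Mul1,r4:6,r5:1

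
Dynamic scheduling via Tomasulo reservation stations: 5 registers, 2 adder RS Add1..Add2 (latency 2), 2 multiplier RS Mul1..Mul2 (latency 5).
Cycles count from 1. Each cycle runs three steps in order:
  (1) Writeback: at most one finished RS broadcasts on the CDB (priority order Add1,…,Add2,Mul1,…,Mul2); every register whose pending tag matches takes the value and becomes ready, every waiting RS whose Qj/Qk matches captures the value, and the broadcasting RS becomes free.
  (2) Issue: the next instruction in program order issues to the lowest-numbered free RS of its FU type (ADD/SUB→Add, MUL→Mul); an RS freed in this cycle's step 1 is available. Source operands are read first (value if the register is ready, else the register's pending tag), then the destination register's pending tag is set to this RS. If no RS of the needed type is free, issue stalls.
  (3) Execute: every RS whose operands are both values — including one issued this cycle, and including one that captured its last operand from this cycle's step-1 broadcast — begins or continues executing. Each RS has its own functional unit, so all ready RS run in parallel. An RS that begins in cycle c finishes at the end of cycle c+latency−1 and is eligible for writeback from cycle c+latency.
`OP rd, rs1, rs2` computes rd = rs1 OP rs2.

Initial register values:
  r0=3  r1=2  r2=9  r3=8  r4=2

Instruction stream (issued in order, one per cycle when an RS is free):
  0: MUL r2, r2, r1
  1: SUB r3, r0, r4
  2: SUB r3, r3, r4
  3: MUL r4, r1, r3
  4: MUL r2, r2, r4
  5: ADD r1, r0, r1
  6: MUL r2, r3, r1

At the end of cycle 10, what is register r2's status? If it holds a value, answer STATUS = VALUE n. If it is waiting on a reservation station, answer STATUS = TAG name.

  c1: issue MUL r2<-Mul1  regs: r0:3,r1:2,r2:Mul1,r3:8,r4:2
  c2: issue SUB r3<-Add1  regs: r0:3,r1:2,r2:Mul1,r3:Add1,r4:2
  c3: issue SUB r3<-Add2  regs: r0:3,r1:2,r2:Mul1,r3:Add2,r4:2
  c4: CDB Add1=1; issue MUL r4<-Mul2  regs: r0:3,r1:2,r2:Mul1,r3:Add2,r4:Mul2
  c5: stall  regs: r0:3,r1:2,r2:Mul1,r3:Add2,r4:Mul2
  c6: CDB Add2=-1; stall  regs: r0:3,r1:2,r2:Mul1,r3:-1,r4:Mul2
  c7: CDB Mul1=18; issue MUL r2<-Mul1  regs: r0:3,r1:2,r2:Mul1,r3:-1,r4:Mul2
  c8: issue ADD r1<-Add1  regs: r0:3,r1:Add1,r2:Mul1,r3:-1,r4:Mul2
  c9: stall  regs: r0:3,r1:Add1,r2:Mul1,r3:-1,r4:Mul2
  c10: CDB Add1=5; stall  regs: r0:3,r1:5,r2:Mul1,r3:-1,r4:Mul2

STATUS = TAG Mul1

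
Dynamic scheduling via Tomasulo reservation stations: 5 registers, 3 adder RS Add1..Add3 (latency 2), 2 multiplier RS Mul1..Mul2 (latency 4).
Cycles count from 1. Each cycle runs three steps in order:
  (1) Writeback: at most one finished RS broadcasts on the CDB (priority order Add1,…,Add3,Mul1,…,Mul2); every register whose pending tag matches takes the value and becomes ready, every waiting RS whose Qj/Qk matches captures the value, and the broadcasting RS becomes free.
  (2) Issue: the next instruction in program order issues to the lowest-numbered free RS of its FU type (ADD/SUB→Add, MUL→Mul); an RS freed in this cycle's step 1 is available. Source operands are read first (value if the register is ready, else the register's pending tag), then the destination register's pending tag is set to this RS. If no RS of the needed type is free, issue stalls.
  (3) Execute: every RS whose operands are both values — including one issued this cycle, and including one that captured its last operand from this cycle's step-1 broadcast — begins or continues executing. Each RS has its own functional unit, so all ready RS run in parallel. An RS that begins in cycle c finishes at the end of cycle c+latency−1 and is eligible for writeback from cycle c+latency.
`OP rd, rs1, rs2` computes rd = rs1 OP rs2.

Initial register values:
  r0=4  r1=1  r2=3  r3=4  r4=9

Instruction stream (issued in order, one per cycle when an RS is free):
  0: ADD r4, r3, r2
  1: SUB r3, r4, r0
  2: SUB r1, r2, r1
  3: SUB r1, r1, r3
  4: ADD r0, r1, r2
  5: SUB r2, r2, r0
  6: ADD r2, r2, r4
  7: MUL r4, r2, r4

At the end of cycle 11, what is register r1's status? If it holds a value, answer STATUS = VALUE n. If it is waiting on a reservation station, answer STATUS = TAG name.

cycle 1: issue ADD r4<-Add1 // r0:4,r1:1,r2:3,r3:4,r4:Add1
cycle 2: issue SUB r3<-Add2 // r0:4,r1:1,r2:3,r3:Add2,r4:Add1
cycle 3: CDB Add1=7; issue SUB r1<-Add1 // r0:4,r1:Add1,r2:3,r3:Add2,r4:7
cycle 4: issue SUB r1<-Add3 // r0:4,r1:Add3,r2:3,r3:Add2,r4:7
cycle 5: CDB Add1=2; issue ADD r0<-Add1 // r0:Add1,r1:Add3,r2:3,r3:Add2,r4:7
cycle 6: CDB Add2=3; issue SUB r2<-Add2 // r0:Add1,r1:Add3,r2:Add2,r3:3,r4:7
cycle 7: stall // r0:Add1,r1:Add3,r2:Add2,r3:3,r4:7
cycle 8: CDB Add3=-1; issue ADD r2<-Add3 // r0:Add1,r1:-1,r2:Add3,r3:3,r4:7
cycle 9: issue MUL r4<-Mul1 // r0:Add1,r1:-1,r2:Add3,r3:3,r4:Mul1
cycle 10: CDB Add1=2 // r0:2,r1:-1,r2:Add3,r3:3,r4:Mul1
cycle 11: - // r0:2,r1:-1,r2:Add3,r3:3,r4:Mul1

STATUS = VALUE -1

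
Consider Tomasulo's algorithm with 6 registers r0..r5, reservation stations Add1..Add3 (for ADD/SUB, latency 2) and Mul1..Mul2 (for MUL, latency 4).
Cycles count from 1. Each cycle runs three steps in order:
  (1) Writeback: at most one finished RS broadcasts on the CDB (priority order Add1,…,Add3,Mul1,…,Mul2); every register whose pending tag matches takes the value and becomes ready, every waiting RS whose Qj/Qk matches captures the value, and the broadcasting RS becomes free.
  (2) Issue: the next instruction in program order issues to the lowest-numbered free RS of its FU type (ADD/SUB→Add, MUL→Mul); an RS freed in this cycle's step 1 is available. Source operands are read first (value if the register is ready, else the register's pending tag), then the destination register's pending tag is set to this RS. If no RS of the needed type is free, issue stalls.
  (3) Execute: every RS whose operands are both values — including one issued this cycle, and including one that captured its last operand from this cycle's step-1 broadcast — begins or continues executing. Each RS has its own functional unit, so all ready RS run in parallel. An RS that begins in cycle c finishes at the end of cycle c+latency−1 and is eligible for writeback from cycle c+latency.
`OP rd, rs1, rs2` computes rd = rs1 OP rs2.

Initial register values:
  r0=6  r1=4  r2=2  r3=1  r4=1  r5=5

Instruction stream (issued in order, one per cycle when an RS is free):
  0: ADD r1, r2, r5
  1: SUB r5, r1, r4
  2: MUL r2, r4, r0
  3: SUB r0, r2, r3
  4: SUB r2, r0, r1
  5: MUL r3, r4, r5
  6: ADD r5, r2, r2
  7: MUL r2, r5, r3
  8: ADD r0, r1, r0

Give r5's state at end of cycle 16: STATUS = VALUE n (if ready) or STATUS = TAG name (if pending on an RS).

STATUS = VALUE -4

  c1: issue ADD r1<-Add1  regs: r0:6,r1:Add1,r2:2,r3:1,r4:1,r5:5
  c2: issue SUB r5<-Add2  regs: r0:6,r1:Add1,r2:2,r3:1,r4:1,r5:Add2
  c3: CDB Add1=7; issue MUL r2<-Mul1  regs: r0:6,r1:7,r2:Mul1,r3:1,r4:1,r5:Add2
  c4: issue SUB r0<-Add1  regs: r0:Add1,r1:7,r2:Mul1,r3:1,r4:1,r5:Add2
  c5: CDB Add2=6; issue SUB r2<-Add2  regs: r0:Add1,r1:7,r2:Add2,r3:1,r4:1,r5:6
  c6: issue MUL r3<-Mul2  regs: r0:Add1,r1:7,r2:Add2,r3:Mul2,r4:1,r5:6
  c7: CDB Mul1=6; issue ADD r5<-Add3  regs: r0:Add1,r1:7,r2:Add2,r3:Mul2,r4:1,r5:Add3
  c8: issue MUL r2<-Mul1  regs: r0:Add1,r1:7,r2:Mul1,r3:Mul2,r4:1,r5:Add3
  c9: CDB Add1=5; issue ADD r0<-Add1  regs: r0:Add1,r1:7,r2:Mul1,r3:Mul2,r4:1,r5:Add3
  c10: CDB Mul2=6  regs: r0:Add1,r1:7,r2:Mul1,r3:6,r4:1,r5:Add3
  c11: CDB Add1=12  regs: r0:12,r1:7,r2:Mul1,r3:6,r4:1,r5:Add3
  c12: CDB Add2=-2  regs: r0:12,r1:7,r2:Mul1,r3:6,r4:1,r5:Add3
  c13: -  regs: r0:12,r1:7,r2:Mul1,r3:6,r4:1,r5:Add3
  c14: CDB Add3=-4  regs: r0:12,r1:7,r2:Mul1,r3:6,r4:1,r5:-4
  c15: -  regs: r0:12,r1:7,r2:Mul1,r3:6,r4:1,r5:-4
  c16: -  regs: r0:12,r1:7,r2:Mul1,r3:6,r4:1,r5:-4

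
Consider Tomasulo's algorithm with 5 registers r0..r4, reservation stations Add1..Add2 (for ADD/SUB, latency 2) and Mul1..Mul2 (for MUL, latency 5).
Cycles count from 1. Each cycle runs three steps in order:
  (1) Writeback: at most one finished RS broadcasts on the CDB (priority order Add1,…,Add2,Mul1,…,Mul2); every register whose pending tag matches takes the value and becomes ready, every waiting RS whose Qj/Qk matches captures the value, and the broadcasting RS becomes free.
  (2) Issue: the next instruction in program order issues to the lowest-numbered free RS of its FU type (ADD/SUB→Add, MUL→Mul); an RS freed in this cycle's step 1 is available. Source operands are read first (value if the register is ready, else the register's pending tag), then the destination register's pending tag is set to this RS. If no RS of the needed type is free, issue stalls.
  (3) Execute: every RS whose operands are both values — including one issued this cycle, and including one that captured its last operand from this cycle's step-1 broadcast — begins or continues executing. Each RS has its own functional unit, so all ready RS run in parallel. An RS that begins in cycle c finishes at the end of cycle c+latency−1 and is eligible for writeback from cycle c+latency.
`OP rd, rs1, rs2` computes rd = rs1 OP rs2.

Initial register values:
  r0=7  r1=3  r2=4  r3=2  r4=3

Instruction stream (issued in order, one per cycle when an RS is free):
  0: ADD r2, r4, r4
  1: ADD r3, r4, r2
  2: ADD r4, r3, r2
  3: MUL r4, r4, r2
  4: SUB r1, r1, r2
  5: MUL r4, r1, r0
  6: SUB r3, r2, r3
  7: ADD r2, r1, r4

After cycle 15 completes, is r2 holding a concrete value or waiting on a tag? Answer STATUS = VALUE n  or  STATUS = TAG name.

  c1: issue ADD r2<-Add1  regs: r0:7,r1:3,r2:Add1,r3:2,r4:3
  c2: issue ADD r3<-Add2  regs: r0:7,r1:3,r2:Add1,r3:Add2,r4:3
  c3: CDB Add1=6; issue ADD r4<-Add1  regs: r0:7,r1:3,r2:6,r3:Add2,r4:Add1
  c4: issue MUL r4<-Mul1  regs: r0:7,r1:3,r2:6,r3:Add2,r4:Mul1
  c5: CDB Add2=9; issue SUB r1<-Add2  regs: r0:7,r1:Add2,r2:6,r3:9,r4:Mul1
  c6: issue MUL r4<-Mul2  regs: r0:7,r1:Add2,r2:6,r3:9,r4:Mul2
  c7: CDB Add1=15; issue SUB r3<-Add1  regs: r0:7,r1:Add2,r2:6,r3:Add1,r4:Mul2
  c8: CDB Add2=-3; issue ADD r2<-Add2  regs: r0:7,r1:-3,r2:Add2,r3:Add1,r4:Mul2
  c9: CDB Add1=-3  regs: r0:7,r1:-3,r2:Add2,r3:-3,r4:Mul2
  c10: -  regs: r0:7,r1:-3,r2:Add2,r3:-3,r4:Mul2
  c11: -  regs: r0:7,r1:-3,r2:Add2,r3:-3,r4:Mul2
  c12: CDB Mul1=90  regs: r0:7,r1:-3,r2:Add2,r3:-3,r4:Mul2
  c13: CDB Mul2=-21  regs: r0:7,r1:-3,r2:Add2,r3:-3,r4:-21
  c14: -  regs: r0:7,r1:-3,r2:Add2,r3:-3,r4:-21
  c15: CDB Add2=-24  regs: r0:7,r1:-3,r2:-24,r3:-3,r4:-21

STATUS = VALUE -24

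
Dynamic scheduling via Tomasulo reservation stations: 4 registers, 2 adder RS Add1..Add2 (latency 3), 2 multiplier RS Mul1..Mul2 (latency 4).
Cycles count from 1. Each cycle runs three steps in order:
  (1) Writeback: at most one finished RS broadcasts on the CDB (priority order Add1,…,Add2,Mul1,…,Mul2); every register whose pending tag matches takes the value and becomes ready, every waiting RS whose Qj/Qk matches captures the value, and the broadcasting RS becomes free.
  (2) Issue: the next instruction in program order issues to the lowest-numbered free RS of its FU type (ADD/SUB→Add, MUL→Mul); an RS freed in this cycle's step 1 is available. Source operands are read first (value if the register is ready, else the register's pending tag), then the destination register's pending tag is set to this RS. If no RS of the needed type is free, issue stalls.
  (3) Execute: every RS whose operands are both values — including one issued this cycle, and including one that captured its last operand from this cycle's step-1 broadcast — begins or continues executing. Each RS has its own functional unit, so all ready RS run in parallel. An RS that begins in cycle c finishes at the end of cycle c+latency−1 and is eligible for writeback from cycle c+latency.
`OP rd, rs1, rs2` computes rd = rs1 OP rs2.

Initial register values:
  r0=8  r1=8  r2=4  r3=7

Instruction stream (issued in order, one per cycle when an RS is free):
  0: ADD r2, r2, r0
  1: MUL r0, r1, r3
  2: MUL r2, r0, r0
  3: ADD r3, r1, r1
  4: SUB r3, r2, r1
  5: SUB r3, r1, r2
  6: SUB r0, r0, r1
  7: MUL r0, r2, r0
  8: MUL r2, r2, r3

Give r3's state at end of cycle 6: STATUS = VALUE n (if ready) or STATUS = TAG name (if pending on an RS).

cycle 1: issue ADD r2<-Add1 // r0:8,r1:8,r2:Add1,r3:7
cycle 2: issue MUL r0<-Mul1 // r0:Mul1,r1:8,r2:Add1,r3:7
cycle 3: issue MUL r2<-Mul2 // r0:Mul1,r1:8,r2:Mul2,r3:7
cycle 4: CDB Add1=12; issue ADD r3<-Add1 // r0:Mul1,r1:8,r2:Mul2,r3:Add1
cycle 5: issue SUB r3<-Add2 // r0:Mul1,r1:8,r2:Mul2,r3:Add2
cycle 6: CDB Mul1=56; stall // r0:56,r1:8,r2:Mul2,r3:Add2

STATUS = TAG Add2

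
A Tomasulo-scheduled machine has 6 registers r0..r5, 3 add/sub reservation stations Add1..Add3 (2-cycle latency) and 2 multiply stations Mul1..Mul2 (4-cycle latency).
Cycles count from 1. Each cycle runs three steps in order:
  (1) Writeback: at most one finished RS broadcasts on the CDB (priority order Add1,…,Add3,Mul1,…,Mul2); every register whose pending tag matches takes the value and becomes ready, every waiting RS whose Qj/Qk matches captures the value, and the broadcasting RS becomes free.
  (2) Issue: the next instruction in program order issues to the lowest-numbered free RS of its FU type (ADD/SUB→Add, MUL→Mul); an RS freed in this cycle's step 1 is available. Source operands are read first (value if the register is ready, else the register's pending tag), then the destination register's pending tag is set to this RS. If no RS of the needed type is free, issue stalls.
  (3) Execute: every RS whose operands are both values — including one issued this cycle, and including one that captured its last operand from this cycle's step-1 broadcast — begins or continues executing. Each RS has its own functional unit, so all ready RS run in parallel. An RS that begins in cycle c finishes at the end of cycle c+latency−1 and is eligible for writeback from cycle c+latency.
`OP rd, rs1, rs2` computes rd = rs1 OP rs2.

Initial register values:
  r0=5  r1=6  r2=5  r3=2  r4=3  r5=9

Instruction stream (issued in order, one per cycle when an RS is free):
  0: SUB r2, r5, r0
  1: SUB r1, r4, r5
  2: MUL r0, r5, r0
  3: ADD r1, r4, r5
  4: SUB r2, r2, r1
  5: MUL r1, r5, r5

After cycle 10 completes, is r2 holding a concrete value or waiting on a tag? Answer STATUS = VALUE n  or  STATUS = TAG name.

STATUS = VALUE -8

c1: issue SUB r2<-Add1 | r0:5,r1:6,r2:Add1,r3:2,r4:3,r5:9
c2: issue SUB r1<-Add2 | r0:5,r1:Add2,r2:Add1,r3:2,r4:3,r5:9
c3: CDB Add1=4; issue MUL r0<-Mul1 | r0:Mul1,r1:Add2,r2:4,r3:2,r4:3,r5:9
c4: CDB Add2=-6; issue ADD r1<-Add1 | r0:Mul1,r1:Add1,r2:4,r3:2,r4:3,r5:9
c5: issue SUB r2<-Add2 | r0:Mul1,r1:Add1,r2:Add2,r3:2,r4:3,r5:9
c6: CDB Add1=12; issue MUL r1<-Mul2 | r0:Mul1,r1:Mul2,r2:Add2,r3:2,r4:3,r5:9
c7: CDB Mul1=45 | r0:45,r1:Mul2,r2:Add2,r3:2,r4:3,r5:9
c8: CDB Add2=-8 | r0:45,r1:Mul2,r2:-8,r3:2,r4:3,r5:9
c9: - | r0:45,r1:Mul2,r2:-8,r3:2,r4:3,r5:9
c10: CDB Mul2=81 | r0:45,r1:81,r2:-8,r3:2,r4:3,r5:9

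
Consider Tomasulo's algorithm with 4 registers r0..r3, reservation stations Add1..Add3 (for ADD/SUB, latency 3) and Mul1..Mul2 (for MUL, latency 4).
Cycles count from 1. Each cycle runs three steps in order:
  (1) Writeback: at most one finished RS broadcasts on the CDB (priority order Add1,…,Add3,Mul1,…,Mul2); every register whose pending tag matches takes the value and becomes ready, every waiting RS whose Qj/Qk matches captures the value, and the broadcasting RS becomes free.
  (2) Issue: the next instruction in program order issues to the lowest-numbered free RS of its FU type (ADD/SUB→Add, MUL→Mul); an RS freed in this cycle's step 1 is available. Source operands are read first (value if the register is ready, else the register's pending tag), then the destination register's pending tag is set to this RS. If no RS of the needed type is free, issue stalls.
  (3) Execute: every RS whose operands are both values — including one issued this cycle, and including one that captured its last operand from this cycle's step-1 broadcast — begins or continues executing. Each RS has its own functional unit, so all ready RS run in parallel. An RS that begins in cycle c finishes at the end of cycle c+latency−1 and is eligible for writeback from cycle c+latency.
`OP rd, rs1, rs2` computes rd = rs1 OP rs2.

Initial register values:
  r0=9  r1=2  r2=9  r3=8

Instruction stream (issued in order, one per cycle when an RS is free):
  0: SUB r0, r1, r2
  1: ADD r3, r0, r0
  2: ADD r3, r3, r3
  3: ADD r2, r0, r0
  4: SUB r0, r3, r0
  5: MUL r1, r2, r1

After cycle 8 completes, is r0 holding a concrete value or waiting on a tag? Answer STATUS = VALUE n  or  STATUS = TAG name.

  c1: issue SUB r0<-Add1  regs: r0:Add1,r1:2,r2:9,r3:8
  c2: issue ADD r3<-Add2  regs: r0:Add1,r1:2,r2:9,r3:Add2
  c3: issue ADD r3<-Add3  regs: r0:Add1,r1:2,r2:9,r3:Add3
  c4: CDB Add1=-7; issue ADD r2<-Add1  regs: r0:-7,r1:2,r2:Add1,r3:Add3
  c5: stall  regs: r0:-7,r1:2,r2:Add1,r3:Add3
  c6: stall  regs: r0:-7,r1:2,r2:Add1,r3:Add3
  c7: CDB Add1=-14; issue SUB r0<-Add1  regs: r0:Add1,r1:2,r2:-14,r3:Add3
  c8: CDB Add2=-14; issue MUL r1<-Mul1  regs: r0:Add1,r1:Mul1,r2:-14,r3:Add3

STATUS = TAG Add1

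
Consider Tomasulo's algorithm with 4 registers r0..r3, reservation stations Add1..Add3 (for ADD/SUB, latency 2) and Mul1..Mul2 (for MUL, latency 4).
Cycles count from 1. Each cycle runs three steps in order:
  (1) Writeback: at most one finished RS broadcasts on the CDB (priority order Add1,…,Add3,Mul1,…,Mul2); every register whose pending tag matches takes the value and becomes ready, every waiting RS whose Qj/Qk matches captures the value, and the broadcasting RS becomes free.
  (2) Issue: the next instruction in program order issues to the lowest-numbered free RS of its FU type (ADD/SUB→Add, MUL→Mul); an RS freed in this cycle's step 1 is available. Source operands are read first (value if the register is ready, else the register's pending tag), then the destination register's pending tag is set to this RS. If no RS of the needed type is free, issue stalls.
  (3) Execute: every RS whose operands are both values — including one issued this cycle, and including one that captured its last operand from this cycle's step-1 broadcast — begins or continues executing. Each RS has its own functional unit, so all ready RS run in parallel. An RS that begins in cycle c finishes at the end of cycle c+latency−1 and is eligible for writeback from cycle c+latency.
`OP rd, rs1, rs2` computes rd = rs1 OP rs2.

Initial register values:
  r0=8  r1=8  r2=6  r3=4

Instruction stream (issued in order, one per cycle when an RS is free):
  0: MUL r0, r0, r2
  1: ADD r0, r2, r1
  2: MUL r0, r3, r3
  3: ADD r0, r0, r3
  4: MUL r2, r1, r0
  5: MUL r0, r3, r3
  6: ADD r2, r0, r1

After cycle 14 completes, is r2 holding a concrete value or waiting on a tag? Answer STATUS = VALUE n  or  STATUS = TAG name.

STATUS = VALUE 24

  c1: issue MUL r0<-Mul1  regs: r0:Mul1,r1:8,r2:6,r3:4
  c2: issue ADD r0<-Add1  regs: r0:Add1,r1:8,r2:6,r3:4
  c3: issue MUL r0<-Mul2  regs: r0:Mul2,r1:8,r2:6,r3:4
  c4: CDB Add1=14; issue ADD r0<-Add1  regs: r0:Add1,r1:8,r2:6,r3:4
  c5: CDB Mul1=48; issue MUL r2<-Mul1  regs: r0:Add1,r1:8,r2:Mul1,r3:4
  c6: stall  regs: r0:Add1,r1:8,r2:Mul1,r3:4
  c7: CDB Mul2=16; issue MUL r0<-Mul2  regs: r0:Mul2,r1:8,r2:Mul1,r3:4
  c8: issue ADD r2<-Add2  regs: r0:Mul2,r1:8,r2:Add2,r3:4
  c9: CDB Add1=20  regs: r0:Mul2,r1:8,r2:Add2,r3:4
  c10: -  regs: r0:Mul2,r1:8,r2:Add2,r3:4
  c11: CDB Mul2=16  regs: r0:16,r1:8,r2:Add2,r3:4
  c12: -  regs: r0:16,r1:8,r2:Add2,r3:4
  c13: CDB Add2=24  regs: r0:16,r1:8,r2:24,r3:4
  c14: CDB Mul1=160  regs: r0:16,r1:8,r2:24,r3:4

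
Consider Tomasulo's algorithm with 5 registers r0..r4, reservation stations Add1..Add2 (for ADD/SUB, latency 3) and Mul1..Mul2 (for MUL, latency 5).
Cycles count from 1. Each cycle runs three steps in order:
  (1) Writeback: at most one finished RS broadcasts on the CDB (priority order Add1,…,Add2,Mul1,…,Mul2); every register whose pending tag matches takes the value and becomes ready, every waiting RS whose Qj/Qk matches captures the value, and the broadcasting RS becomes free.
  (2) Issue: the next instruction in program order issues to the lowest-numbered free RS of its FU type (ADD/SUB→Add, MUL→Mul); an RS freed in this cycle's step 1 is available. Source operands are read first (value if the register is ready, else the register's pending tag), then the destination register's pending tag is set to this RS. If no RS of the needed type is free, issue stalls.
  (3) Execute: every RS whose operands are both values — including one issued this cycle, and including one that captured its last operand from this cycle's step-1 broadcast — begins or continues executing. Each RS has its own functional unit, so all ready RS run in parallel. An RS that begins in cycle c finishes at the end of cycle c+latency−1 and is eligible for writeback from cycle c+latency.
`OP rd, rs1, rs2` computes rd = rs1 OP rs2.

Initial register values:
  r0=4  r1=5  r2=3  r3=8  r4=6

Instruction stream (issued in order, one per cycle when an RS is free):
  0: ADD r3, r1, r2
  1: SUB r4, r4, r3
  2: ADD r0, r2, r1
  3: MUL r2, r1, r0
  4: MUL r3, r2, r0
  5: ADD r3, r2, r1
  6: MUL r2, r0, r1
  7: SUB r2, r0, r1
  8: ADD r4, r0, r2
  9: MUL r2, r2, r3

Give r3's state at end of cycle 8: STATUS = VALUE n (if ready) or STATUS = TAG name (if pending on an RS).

  c1: issue ADD r3<-Add1  regs: r0:4,r1:5,r2:3,r3:Add1,r4:6
  c2: issue SUB r4<-Add2  regs: r0:4,r1:5,r2:3,r3:Add1,r4:Add2
  c3: stall  regs: r0:4,r1:5,r2:3,r3:Add1,r4:Add2
  c4: CDB Add1=8; issue ADD r0<-Add1  regs: r0:Add1,r1:5,r2:3,r3:8,r4:Add2
  c5: issue MUL r2<-Mul1  regs: r0:Add1,r1:5,r2:Mul1,r3:8,r4:Add2
  c6: issue MUL r3<-Mul2  regs: r0:Add1,r1:5,r2:Mul1,r3:Mul2,r4:Add2
  c7: CDB Add1=8; issue ADD r3<-Add1  regs: r0:8,r1:5,r2:Mul1,r3:Add1,r4:Add2
  c8: CDB Add2=-2; stall  regs: r0:8,r1:5,r2:Mul1,r3:Add1,r4:-2

STATUS = TAG Add1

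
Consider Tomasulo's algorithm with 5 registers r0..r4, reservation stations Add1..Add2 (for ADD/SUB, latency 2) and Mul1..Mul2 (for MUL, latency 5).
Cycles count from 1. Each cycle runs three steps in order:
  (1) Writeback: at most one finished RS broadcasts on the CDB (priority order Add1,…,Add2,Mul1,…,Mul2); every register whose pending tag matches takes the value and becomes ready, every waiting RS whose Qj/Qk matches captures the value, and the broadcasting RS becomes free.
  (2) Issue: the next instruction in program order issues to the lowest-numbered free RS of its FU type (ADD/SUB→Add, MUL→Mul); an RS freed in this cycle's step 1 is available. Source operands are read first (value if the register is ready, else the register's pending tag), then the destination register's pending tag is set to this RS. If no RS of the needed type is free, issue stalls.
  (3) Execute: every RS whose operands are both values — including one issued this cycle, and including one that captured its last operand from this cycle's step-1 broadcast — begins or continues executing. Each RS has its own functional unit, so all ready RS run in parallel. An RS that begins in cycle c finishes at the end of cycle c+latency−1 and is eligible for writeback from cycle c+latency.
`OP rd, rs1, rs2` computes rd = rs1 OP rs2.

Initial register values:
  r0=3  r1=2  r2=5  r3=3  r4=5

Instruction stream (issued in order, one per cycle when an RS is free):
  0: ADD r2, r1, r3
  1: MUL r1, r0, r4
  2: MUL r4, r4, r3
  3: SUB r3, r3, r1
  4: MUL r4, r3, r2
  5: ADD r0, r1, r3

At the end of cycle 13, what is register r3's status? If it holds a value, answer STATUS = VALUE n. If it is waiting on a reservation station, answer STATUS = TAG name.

  c1: issue ADD r2<-Add1  regs: r0:3,r1:2,r2:Add1,r3:3,r4:5
  c2: issue MUL r1<-Mul1  regs: r0:3,r1:Mul1,r2:Add1,r3:3,r4:5
  c3: CDB Add1=5; issue MUL r4<-Mul2  regs: r0:3,r1:Mul1,r2:5,r3:3,r4:Mul2
  c4: issue SUB r3<-Add1  regs: r0:3,r1:Mul1,r2:5,r3:Add1,r4:Mul2
  c5: stall  regs: r0:3,r1:Mul1,r2:5,r3:Add1,r4:Mul2
  c6: stall  regs: r0:3,r1:Mul1,r2:5,r3:Add1,r4:Mul2
  c7: CDB Mul1=15; issue MUL r4<-Mul1  regs: r0:3,r1:15,r2:5,r3:Add1,r4:Mul1
  c8: CDB Mul2=15; issue ADD r0<-Add2  regs: r0:Add2,r1:15,r2:5,r3:Add1,r4:Mul1
  c9: CDB Add1=-12  regs: r0:Add2,r1:15,r2:5,r3:-12,r4:Mul1
  c10: -  regs: r0:Add2,r1:15,r2:5,r3:-12,r4:Mul1
  c11: CDB Add2=3  regs: r0:3,r1:15,r2:5,r3:-12,r4:Mul1
  c12: -  regs: r0:3,r1:15,r2:5,r3:-12,r4:Mul1
  c13: -  regs: r0:3,r1:15,r2:5,r3:-12,r4:Mul1

STATUS = VALUE -12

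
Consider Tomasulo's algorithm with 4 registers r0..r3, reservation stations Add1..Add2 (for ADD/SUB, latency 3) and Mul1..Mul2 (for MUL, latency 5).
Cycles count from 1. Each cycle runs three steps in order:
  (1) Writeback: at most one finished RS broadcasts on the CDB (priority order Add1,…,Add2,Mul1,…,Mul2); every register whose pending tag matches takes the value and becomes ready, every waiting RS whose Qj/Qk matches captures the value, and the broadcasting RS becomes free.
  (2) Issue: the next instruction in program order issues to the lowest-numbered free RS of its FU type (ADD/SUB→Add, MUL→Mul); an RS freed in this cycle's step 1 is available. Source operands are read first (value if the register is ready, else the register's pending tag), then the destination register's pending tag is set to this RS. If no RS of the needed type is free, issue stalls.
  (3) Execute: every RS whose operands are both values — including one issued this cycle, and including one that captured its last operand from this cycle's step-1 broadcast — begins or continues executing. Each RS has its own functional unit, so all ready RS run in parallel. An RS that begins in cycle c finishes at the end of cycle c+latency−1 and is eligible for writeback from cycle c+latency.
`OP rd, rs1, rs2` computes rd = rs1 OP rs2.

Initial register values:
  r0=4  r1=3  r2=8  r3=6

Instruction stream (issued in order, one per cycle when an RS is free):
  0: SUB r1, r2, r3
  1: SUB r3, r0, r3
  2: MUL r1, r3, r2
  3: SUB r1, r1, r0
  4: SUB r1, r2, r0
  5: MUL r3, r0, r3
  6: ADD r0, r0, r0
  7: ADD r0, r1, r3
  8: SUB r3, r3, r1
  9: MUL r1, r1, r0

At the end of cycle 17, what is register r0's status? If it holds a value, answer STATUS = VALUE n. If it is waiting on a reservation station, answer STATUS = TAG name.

cycle 1: issue SUB r1<-Add1 // r0:4,r1:Add1,r2:8,r3:6
cycle 2: issue SUB r3<-Add2 // r0:4,r1:Add1,r2:8,r3:Add2
cycle 3: issue MUL r1<-Mul1 // r0:4,r1:Mul1,r2:8,r3:Add2
cycle 4: CDB Add1=2; issue SUB r1<-Add1 // r0:4,r1:Add1,r2:8,r3:Add2
cycle 5: CDB Add2=-2; issue SUB r1<-Add2 // r0:4,r1:Add2,r2:8,r3:-2
cycle 6: issue MUL r3<-Mul2 // r0:4,r1:Add2,r2:8,r3:Mul2
cycle 7: stall // r0:4,r1:Add2,r2:8,r3:Mul2
cycle 8: CDB Add2=4; issue ADD r0<-Add2 // r0:Add2,r1:4,r2:8,r3:Mul2
cycle 9: stall // r0:Add2,r1:4,r2:8,r3:Mul2
cycle 10: CDB Mul1=-16; stall // r0:Add2,r1:4,r2:8,r3:Mul2
cycle 11: CDB Add2=8; issue ADD r0<-Add2 // r0:Add2,r1:4,r2:8,r3:Mul2
cycle 12: CDB Mul2=-8; stall // r0:Add2,r1:4,r2:8,r3:-8
cycle 13: CDB Add1=-20; issue SUB r3<-Add1 // r0:Add2,r1:4,r2:8,r3:Add1
cycle 14: issue MUL r1<-Mul1 // r0:Add2,r1:Mul1,r2:8,r3:Add1
cycle 15: CDB Add2=-4 // r0:-4,r1:Mul1,r2:8,r3:Add1
cycle 16: CDB Add1=-12 // r0:-4,r1:Mul1,r2:8,r3:-12
cycle 17: - // r0:-4,r1:Mul1,r2:8,r3:-12

STATUS = VALUE -4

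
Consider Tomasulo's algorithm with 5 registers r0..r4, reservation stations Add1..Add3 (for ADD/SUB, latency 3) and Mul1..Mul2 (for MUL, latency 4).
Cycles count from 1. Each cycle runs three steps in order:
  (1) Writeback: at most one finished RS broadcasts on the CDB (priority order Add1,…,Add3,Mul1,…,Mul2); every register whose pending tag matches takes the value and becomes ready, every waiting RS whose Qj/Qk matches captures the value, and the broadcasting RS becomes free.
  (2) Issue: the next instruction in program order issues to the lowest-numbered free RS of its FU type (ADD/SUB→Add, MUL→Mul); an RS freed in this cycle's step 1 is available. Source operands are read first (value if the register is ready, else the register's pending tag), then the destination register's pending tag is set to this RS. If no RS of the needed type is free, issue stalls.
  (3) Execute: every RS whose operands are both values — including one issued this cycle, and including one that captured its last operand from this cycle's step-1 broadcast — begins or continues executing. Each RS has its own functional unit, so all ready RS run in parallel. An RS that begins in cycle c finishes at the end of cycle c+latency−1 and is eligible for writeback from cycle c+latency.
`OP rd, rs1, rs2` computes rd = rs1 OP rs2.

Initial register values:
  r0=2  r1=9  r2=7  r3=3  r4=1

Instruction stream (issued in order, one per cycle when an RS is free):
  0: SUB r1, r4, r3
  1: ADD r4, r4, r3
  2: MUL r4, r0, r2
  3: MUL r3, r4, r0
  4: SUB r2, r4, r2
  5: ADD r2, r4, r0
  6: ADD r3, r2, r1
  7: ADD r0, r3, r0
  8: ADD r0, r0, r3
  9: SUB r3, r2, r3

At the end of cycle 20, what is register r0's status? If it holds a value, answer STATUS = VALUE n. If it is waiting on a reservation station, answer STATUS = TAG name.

STATUS = VALUE 30

  c1: issue SUB r1<-Add1  regs: r0:2,r1:Add1,r2:7,r3:3,r4:1
  c2: issue ADD r4<-Add2  regs: r0:2,r1:Add1,r2:7,r3:3,r4:Add2
  c3: issue MUL r4<-Mul1  regs: r0:2,r1:Add1,r2:7,r3:3,r4:Mul1
  c4: CDB Add1=-2; issue MUL r3<-Mul2  regs: r0:2,r1:-2,r2:7,r3:Mul2,r4:Mul1
  c5: CDB Add2=4; issue SUB r2<-Add1  regs: r0:2,r1:-2,r2:Add1,r3:Mul2,r4:Mul1
  c6: issue ADD r2<-Add2  regs: r0:2,r1:-2,r2:Add2,r3:Mul2,r4:Mul1
  c7: CDB Mul1=14; issue ADD r3<-Add3  regs: r0:2,r1:-2,r2:Add2,r3:Add3,r4:14
  c8: stall  regs: r0:2,r1:-2,r2:Add2,r3:Add3,r4:14
  c9: stall  regs: r0:2,r1:-2,r2:Add2,r3:Add3,r4:14
  c10: CDB Add1=7; issue ADD r0<-Add1  regs: r0:Add1,r1:-2,r2:Add2,r3:Add3,r4:14
  c11: CDB Add2=16; issue ADD r0<-Add2  regs: r0:Add2,r1:-2,r2:16,r3:Add3,r4:14
  c12: CDB Mul2=28; stall  regs: r0:Add2,r1:-2,r2:16,r3:Add3,r4:14
  c13: stall  regs: r0:Add2,r1:-2,r2:16,r3:Add3,r4:14
  c14: CDB Add3=14; issue SUB r3<-Add3  regs: r0:Add2,r1:-2,r2:16,r3:Add3,r4:14
  c15: -  regs: r0:Add2,r1:-2,r2:16,r3:Add3,r4:14
  c16: -  regs: r0:Add2,r1:-2,r2:16,r3:Add3,r4:14
  c17: CDB Add1=16  regs: r0:Add2,r1:-2,r2:16,r3:Add3,r4:14
  c18: CDB Add3=2  regs: r0:Add2,r1:-2,r2:16,r3:2,r4:14
  c19: -  regs: r0:Add2,r1:-2,r2:16,r3:2,r4:14
  c20: CDB Add2=30  regs: r0:30,r1:-2,r2:16,r3:2,r4:14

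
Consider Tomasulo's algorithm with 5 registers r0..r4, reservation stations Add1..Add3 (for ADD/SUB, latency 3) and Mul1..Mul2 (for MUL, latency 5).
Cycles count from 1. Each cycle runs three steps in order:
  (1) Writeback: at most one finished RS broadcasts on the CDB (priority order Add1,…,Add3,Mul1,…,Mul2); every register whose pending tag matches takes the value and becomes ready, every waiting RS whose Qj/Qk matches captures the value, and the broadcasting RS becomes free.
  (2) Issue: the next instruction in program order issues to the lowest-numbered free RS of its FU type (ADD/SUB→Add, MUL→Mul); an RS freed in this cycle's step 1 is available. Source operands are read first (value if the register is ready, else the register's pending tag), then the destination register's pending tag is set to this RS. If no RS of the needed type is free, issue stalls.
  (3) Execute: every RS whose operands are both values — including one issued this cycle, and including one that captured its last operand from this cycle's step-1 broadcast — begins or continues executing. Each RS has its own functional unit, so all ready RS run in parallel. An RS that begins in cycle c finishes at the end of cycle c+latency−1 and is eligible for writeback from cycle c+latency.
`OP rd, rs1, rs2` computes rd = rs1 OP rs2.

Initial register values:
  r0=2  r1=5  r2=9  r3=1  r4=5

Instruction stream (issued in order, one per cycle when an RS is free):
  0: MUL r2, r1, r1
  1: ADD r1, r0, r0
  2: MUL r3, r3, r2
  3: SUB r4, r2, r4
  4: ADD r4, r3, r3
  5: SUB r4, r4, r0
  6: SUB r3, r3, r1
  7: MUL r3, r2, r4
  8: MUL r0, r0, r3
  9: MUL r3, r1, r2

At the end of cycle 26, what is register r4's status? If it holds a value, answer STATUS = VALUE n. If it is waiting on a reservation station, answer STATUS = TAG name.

cycle 1: issue MUL r2<-Mul1 // r0:2,r1:5,r2:Mul1,r3:1,r4:5
cycle 2: issue ADD r1<-Add1 // r0:2,r1:Add1,r2:Mul1,r3:1,r4:5
cycle 3: issue MUL r3<-Mul2 // r0:2,r1:Add1,r2:Mul1,r3:Mul2,r4:5
cycle 4: issue SUB r4<-Add2 // r0:2,r1:Add1,r2:Mul1,r3:Mul2,r4:Add2
cycle 5: CDB Add1=4; issue ADD r4<-Add1 // r0:2,r1:4,r2:Mul1,r3:Mul2,r4:Add1
cycle 6: CDB Mul1=25; issue SUB r4<-Add3 // r0:2,r1:4,r2:25,r3:Mul2,r4:Add3
cycle 7: stall // r0:2,r1:4,r2:25,r3:Mul2,r4:Add3
cycle 8: stall // r0:2,r1:4,r2:25,r3:Mul2,r4:Add3
cycle 9: CDB Add2=20; issue SUB r3<-Add2 // r0:2,r1:4,r2:25,r3:Add2,r4:Add3
cycle 10: issue MUL r3<-Mul1 // r0:2,r1:4,r2:25,r3:Mul1,r4:Add3
cycle 11: CDB Mul2=25; issue MUL r0<-Mul2 // r0:Mul2,r1:4,r2:25,r3:Mul1,r4:Add3
cycle 12: stall // r0:Mul2,r1:4,r2:25,r3:Mul1,r4:Add3
cycle 13: stall // r0:Mul2,r1:4,r2:25,r3:Mul1,r4:Add3
cycle 14: CDB Add1=50; stall // r0:Mul2,r1:4,r2:25,r3:Mul1,r4:Add3
cycle 15: CDB Add2=21; stall // r0:Mul2,r1:4,r2:25,r3:Mul1,r4:Add3
cycle 16: stall // r0:Mul2,r1:4,r2:25,r3:Mul1,r4:Add3
cycle 17: CDB Add3=48; stall // r0:Mul2,r1:4,r2:25,r3:Mul1,r4:48
cycle 18: stall // r0:Mul2,r1:4,r2:25,r3:Mul1,r4:48
cycle 19: stall // r0:Mul2,r1:4,r2:25,r3:Mul1,r4:48
cycle 20: stall // r0:Mul2,r1:4,r2:25,r3:Mul1,r4:48
cycle 21: stall // r0:Mul2,r1:4,r2:25,r3:Mul1,r4:48
cycle 22: CDB Mul1=1200; issue MUL r3<-Mul1 // r0:Mul2,r1:4,r2:25,r3:Mul1,r4:48
cycle 23: - // r0:Mul2,r1:4,r2:25,r3:Mul1,r4:48
cycle 24: - // r0:Mul2,r1:4,r2:25,r3:Mul1,r4:48
cycle 25: - // r0:Mul2,r1:4,r2:25,r3:Mul1,r4:48
cycle 26: - // r0:Mul2,r1:4,r2:25,r3:Mul1,r4:48

STATUS = VALUE 48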